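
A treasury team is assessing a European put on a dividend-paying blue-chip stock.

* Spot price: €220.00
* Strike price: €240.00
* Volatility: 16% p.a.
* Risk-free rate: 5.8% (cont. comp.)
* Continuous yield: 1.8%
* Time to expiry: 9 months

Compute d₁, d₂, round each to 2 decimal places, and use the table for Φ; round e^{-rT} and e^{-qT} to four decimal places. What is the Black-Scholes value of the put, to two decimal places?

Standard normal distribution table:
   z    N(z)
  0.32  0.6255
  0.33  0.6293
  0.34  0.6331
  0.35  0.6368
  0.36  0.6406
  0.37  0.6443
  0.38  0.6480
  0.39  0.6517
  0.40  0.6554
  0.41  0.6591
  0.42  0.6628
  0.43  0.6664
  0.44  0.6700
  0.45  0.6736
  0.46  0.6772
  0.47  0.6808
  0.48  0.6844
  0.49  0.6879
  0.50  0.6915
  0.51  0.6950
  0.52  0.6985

€19.84

σ√T = 0.16 × 0.8660 = 0.1386
d₁ = [ln(220/240) + (0.058 − 0.018 + 0.16²/2)·0.75] / 0.1386 = [-0.0870 + 0.0396] / 0.1386 = -0.3422 which rounds to -0.34
d₂ = d₁ − σ√T = -0.3422 − 0.1386 = -0.4807 which rounds to -0.48
e^(−qT) = e^(−0.018·0.75) = 0.9866;  e^(−rT) = e^(−0.058·0.75) = 0.9574
N(−d₂) = N(0.48) = 0.6844;  N(−d₁) = N(0.34) = 0.6331
P = 240·0.9574·0.6844 − 220·0.9866·0.6331 = 157.2587 − 137.4156 = 19.8431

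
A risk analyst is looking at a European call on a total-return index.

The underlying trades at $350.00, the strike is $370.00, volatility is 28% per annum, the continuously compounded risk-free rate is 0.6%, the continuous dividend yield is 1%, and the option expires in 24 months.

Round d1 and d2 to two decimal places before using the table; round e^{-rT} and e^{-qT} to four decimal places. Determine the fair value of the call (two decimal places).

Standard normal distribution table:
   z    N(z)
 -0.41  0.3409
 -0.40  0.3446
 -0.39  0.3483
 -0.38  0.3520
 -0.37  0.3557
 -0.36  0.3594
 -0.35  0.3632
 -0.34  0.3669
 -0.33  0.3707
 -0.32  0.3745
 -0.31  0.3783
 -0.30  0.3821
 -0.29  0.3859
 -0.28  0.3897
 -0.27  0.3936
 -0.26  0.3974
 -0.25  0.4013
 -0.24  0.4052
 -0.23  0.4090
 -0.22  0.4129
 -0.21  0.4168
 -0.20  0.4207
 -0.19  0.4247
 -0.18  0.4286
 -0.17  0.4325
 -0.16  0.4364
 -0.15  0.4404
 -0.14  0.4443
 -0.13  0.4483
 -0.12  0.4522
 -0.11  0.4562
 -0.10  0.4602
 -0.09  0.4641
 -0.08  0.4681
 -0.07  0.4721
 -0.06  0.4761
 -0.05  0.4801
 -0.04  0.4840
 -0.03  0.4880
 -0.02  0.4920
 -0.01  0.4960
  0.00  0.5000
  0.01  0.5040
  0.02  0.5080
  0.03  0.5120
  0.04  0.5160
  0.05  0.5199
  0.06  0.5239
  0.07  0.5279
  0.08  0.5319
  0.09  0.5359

T = 2;  σ√T = 0.3960
d₁ = [ln(350/370) + (0.006 − 0.01 + 0.28²/2)·2] / 0.3960 = [-0.0556 + 0.0704] / 0.3960 = 0.0375 ≈ 0.04
d₂ = d₁ − σ√T = 0.0375 − 0.3960 = -0.3585 ≈ -0.36
e^(−qT) = e^(−0.01·2) = 0.9802;  e^(−rT) = e^(−0.006·2) = 0.9881
C = 350·0.9802·N(0.04) − 370·0.9881·N(-0.36) = 350·0.9802·0.5160 − 370·0.9881·0.3594 = 177.0241 − 131.3956 = 45.6286

$45.63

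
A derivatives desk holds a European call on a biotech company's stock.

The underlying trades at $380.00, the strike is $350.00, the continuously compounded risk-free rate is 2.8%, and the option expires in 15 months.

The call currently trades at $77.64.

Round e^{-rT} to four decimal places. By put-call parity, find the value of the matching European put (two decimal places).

$35.60

e^(−rT) = e^(−0.028·1.25) = 0.9656
Put-call parity: C − P = S − K·e^(−rT) = 380 − 350·0.9656 = 380 − 337.9600 = 42.0400
P = C − (C − P) = 77.64 − (42.0400) = 35.6000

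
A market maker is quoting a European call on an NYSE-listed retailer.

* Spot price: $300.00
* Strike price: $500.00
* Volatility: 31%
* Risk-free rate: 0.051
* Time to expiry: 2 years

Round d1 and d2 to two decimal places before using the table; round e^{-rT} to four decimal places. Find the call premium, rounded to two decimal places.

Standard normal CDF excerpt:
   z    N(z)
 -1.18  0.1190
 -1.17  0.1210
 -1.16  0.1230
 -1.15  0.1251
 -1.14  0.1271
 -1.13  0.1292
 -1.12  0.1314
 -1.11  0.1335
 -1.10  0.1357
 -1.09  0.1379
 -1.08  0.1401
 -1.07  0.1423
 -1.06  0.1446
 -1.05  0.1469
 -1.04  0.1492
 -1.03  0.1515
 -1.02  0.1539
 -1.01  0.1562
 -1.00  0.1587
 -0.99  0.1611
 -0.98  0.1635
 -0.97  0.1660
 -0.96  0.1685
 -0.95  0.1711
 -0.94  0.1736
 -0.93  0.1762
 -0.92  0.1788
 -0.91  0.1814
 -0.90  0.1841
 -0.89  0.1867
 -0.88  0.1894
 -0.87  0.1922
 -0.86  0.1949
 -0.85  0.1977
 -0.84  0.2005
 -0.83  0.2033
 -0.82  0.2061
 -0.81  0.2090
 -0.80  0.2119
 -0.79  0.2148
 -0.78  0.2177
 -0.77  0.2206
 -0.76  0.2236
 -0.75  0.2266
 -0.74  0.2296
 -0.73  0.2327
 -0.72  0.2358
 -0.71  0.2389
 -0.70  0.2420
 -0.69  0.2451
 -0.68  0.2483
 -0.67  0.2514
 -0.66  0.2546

$15.19

σ√T = 0.31 × 1.4142 = 0.4384
d₁ = [ln(300/500) + (0.051 + 0.31²/2)·2] / 0.4384 = [-0.5108 + 0.1981] / 0.4384 = -0.7133 → -0.71
d₂ = d₁ − σ√T = -0.7133 − 0.4384 = -1.1517 → -1.15
e^(−rT) = e^(−0.051·2) = 0.9030
C = 300·N(-0.71) − 500·0.9030·N(-1.15) = 300·0.2389 − 500·0.9030·0.1251 = 71.6700 − 56.4826 = 15.1874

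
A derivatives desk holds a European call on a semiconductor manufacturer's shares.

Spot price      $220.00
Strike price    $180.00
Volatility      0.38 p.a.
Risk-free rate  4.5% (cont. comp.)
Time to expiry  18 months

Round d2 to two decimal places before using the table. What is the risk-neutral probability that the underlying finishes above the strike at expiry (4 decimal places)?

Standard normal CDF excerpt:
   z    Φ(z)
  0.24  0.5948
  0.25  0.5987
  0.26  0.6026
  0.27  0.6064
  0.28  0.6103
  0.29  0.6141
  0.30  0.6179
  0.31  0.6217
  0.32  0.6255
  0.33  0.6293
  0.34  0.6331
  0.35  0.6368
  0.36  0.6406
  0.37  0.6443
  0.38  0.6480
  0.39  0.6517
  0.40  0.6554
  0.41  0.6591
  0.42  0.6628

T = 1.5;  σ√T = 0.4654
d₁ = [ln(220/180) + (0.045 + 0.38²/2)·1.5] / 0.4654 = [0.2007 + 0.1758] / 0.4654 = 0.8089 → 0.81
d₂ = d₁ − σ√T = 0.8089 − 0.4654 = 0.3435 → 0.34
Risk-neutral Pr[S_T > K] = N(d₂) = N(0.34) = 0.6331

0.6331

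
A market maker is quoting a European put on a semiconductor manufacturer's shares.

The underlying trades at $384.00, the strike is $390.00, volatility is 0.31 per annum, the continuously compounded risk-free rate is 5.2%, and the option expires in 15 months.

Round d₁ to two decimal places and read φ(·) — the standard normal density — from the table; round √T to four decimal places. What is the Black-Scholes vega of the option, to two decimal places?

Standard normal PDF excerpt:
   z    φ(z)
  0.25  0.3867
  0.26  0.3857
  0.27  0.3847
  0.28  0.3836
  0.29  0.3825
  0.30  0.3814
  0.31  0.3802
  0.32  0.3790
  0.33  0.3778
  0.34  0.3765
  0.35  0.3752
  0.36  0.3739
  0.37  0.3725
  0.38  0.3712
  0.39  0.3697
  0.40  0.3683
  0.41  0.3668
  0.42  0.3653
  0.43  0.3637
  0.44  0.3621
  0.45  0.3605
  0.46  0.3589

162.71

σ√T = 0.31 × 1.1180 = 0.3466
d₁ = [ln(384/390) + (0.052 + ½·0.31²)·1.25] / (σ√T) = (-0.0155 + 0.1251) / 0.3466 = 0.3161 ⇒ 0.32
√T = √1.25 = 1.1180
φ(d₁) = φ(0.32) = 0.3790
vega = S·φ(d₁)·√T = 384·0.3790·1.1180 = 162.7092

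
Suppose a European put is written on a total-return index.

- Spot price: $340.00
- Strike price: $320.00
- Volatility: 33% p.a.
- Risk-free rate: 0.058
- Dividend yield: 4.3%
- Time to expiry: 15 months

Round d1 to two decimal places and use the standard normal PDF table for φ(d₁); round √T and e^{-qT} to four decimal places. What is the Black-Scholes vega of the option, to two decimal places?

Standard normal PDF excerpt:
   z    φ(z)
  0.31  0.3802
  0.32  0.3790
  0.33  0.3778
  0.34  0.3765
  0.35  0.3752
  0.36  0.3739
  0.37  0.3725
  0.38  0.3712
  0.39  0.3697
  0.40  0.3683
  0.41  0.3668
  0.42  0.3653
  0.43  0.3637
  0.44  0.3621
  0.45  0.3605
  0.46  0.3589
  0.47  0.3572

132.68

σ√T = 0.33·√1.25 = 0.3690
d₁ = [ln(340/320) + (0.058 − 0.043 + ½·0.33²)·1.25] / (σ√T) = (0.0606 + 0.0868) / 0.3690 = 0.3996 ⇒ 0.40
√T = √1.25 = 1.1180
φ(d₁) = φ(0.40) = 0.3683
exp(−qT) = exp(−0.043·1.25) = 0.9477
vega = S·exp(−qT)·φ(d₁)·√T = 340·0.9477·0.3683·1.1180 = 132.6763
(Vega is the same for a European call and put with the same parameters.)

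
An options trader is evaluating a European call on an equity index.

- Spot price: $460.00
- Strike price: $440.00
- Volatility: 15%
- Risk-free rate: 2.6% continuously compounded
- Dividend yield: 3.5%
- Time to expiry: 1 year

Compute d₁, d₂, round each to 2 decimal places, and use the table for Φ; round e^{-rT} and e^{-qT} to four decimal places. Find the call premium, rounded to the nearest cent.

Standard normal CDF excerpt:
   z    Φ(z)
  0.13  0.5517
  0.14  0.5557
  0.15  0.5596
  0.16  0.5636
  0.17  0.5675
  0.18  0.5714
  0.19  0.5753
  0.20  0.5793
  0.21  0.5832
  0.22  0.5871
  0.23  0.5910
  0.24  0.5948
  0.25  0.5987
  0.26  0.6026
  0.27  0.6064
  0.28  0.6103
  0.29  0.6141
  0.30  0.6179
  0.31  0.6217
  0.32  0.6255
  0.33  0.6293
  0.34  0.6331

$34.53

σ√T = 0.15 × 1.0000 = 0.1500
ln(S/K) + (r − q + σ²/2)T = ln(460/440) + (0.026 − 0.035 + 0.15²/2)·1 = 0.0445 + 0.0022 = 0.0467
d₁ = 0.0467 / 0.1500 = 0.3113 → 0.31
d₂ = d₁ − σ√T = 0.3113 − 0.1500 = 0.1613 → 0.16
e^(−qT) = e^(−0.035·1) = 0.9656;  e^(−rT) = e^(−0.026·1) = 0.9743
N(d₁) = N(0.31) = 0.6217;  N(d₂) = N(0.16) = 0.5636
C = 460·0.9656·0.6217 − 440·0.9743·0.5636 = 276.1442 − 241.6108 = 34.5334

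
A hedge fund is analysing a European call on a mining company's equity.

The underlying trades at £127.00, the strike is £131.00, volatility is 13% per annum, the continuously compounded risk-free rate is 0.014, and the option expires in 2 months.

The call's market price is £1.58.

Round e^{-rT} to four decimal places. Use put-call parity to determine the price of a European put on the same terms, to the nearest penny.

e^(−rT) = e^(−0.014·0.1667) = 0.9977
Put-call parity: C − P = S − K·e^(−rT) = 127 − 131·0.9977 = 127 − 130.6987 = -3.6987
P = C − (C − P) = 1.58 − (-3.6987) = 5.2787

£5.28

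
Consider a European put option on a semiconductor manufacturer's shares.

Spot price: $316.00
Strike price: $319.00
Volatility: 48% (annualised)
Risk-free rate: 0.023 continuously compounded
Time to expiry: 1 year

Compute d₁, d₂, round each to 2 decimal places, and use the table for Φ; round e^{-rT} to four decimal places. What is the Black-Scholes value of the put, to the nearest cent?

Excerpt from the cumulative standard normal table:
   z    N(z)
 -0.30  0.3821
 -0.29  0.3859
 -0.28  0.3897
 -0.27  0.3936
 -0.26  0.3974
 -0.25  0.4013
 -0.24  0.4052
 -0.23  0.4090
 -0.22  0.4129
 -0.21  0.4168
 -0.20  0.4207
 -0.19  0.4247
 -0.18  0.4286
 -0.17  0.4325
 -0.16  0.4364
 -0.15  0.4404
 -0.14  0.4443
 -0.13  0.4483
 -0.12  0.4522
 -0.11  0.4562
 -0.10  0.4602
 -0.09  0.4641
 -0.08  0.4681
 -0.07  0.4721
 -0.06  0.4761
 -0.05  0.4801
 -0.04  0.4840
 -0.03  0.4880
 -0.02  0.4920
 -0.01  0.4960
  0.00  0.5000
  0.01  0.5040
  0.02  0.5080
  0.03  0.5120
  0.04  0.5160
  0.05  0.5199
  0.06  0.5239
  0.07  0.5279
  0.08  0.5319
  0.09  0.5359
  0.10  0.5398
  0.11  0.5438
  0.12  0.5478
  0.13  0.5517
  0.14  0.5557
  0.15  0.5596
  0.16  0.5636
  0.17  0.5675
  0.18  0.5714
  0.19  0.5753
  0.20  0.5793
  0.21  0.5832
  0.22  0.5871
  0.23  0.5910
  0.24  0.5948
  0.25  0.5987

T = 1;  σ√T = 0.4800
ln(S/K) + (r + σ²/2)T = ln(316/319) + (0.023 + 0.48²/2)·1 = -0.0094 + 0.1382 = 0.1288
d₁ = 0.1288 / 0.4800 = 0.2682 → 0.27
d₂ = d₁ − σ√T = 0.2682 − 0.4800 = -0.2118 → -0.21
e^(−rT) = e^(−0.023·1) = 0.9773
N(−d₂) = N(0.21) = 0.5832;  N(−d₁) = N(-0.27) = 0.3936
P = 319·0.9773·0.5832 − 316·0.3936 = 181.8177 − 124.3776 = 57.4401

$57.44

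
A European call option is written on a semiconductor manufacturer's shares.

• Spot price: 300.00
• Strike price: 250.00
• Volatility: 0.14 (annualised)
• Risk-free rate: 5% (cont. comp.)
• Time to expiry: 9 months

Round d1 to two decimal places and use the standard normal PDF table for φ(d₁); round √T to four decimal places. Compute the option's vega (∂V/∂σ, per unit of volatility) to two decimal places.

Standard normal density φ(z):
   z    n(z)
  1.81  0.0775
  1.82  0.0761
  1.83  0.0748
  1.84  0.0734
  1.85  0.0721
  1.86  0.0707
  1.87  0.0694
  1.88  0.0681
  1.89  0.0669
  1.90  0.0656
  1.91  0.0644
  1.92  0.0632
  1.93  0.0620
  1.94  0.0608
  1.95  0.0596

σ√T = 0.14·√0.75 = 0.1212
d₁ = [ln(300/250) + (0.05 + 0.14²/2)·0.75] / 0.1212 = [0.1823 + 0.0449] / 0.1212 = 1.8737 which rounds to 1.87
√T = √0.75 = 0.8660
φ(d₁) = φ(1.87) = 0.0694
vega = S·φ(d₁)·√T = 300·0.0694·0.8660 = 18.0301

18.03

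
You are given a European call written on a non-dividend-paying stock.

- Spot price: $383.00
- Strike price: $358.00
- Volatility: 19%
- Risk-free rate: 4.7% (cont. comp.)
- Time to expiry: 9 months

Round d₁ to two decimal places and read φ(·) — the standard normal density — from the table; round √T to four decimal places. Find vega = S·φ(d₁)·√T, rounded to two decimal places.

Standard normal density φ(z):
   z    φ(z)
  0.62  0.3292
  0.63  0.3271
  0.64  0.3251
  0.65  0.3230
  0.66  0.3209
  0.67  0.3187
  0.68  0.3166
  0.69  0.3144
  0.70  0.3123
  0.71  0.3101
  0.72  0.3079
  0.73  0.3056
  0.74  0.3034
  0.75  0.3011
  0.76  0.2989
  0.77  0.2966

102.85

T = 0.75;  σ√T = 0.1645
d₁ = [ln(383/358) + (0.047 + ½·0.19²)·0.75] / (σ√T) = (0.0675 + 0.0488) / 0.1645 = 0.7067 which rounds to 0.71
√T = √0.75 = 0.8660
φ(d₁) = φ(0.71) = 0.3101
vega = S·φ(d₁)·√T = 383·0.3101·0.8660 = 102.8533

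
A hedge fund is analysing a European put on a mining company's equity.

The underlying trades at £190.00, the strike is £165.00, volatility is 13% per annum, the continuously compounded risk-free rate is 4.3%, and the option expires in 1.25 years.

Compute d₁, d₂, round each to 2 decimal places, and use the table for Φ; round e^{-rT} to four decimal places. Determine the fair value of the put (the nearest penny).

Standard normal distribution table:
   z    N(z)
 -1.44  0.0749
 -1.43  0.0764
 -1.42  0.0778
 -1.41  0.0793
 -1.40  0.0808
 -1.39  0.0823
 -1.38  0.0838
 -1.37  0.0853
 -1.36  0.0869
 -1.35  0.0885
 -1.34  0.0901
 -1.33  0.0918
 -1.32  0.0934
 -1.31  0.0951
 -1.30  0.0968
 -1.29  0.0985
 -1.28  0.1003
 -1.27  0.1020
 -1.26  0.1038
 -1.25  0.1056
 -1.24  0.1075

T = 1.25;  σ√T = 0.1453
ln(S/K) + (r + σ²/2)T = ln(190/165) + (0.043 + 0.13²/2)·1.25 = 0.1411 + 0.0643 = 0.2054
d₁ = 0.2054 / 0.1453 = 1.4131 ≈ 1.41
d₂ = d₁ − σ√T = 1.4131 − 0.1453 = 1.2678 ≈ 1.27
exp(−rT) = exp(−0.043·1.25) = 0.9477
P = 165·0.9477·N(-1.27) − 190·N(-1.41) = 165·0.9477·0.1020 − 190·0.0793 = 15.9498 − 15.0670 = 0.8828

£0.88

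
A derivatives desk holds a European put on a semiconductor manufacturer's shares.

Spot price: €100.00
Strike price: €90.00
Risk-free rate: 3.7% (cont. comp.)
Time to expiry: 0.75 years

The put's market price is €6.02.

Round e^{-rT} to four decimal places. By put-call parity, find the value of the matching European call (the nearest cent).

exp(−rT) = exp(−0.037·0.75) = 0.9726
Put-call parity: C − P = S − K·e^(−rT) = 100 − 90·0.9726 = 100 − 87.5340 = 12.4660
C = P + (C − P) = 6.02 + (12.4660) = 18.4860

€18.49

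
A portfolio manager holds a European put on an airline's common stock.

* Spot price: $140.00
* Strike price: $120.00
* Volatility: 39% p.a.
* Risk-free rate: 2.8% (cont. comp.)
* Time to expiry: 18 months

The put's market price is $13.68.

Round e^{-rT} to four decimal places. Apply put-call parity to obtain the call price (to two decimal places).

e^(−rT) = e^(−0.028·1.5) = 0.9589
Put-call parity: C − P = S − K·e^(−rT) = 140 − 120·0.9589 = 140 − 115.0680 = 24.9320
C = P + (C − P) = 13.68 + (24.9320) = 38.6120

$38.61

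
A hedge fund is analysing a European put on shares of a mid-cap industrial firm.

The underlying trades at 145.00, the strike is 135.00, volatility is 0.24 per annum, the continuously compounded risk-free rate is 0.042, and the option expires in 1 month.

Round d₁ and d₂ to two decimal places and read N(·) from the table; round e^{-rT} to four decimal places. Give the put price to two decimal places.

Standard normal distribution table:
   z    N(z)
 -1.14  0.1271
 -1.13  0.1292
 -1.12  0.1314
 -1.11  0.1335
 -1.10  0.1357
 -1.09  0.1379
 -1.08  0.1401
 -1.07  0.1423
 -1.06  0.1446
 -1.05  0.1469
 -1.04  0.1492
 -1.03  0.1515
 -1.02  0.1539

0.71

σ√T = 0.24 × 0.2887 = 0.0693
d₁ = [ln(145/135) + (0.042 + ½·0.24²)·0.08333] / (σ√T) = (0.0715 + 0.0059) / 0.0693 = 1.1166 which rounds to 1.12
d₂ = 1.1166 − 0.0693 = 1.0473 which rounds to 1.05
exp(−rT) = exp(−0.042·0.08333) = 0.9965
N(−d₂) = N(-1.05) = 0.1469;  N(−d₁) = N(-1.12) = 0.1314
P = 135·0.9965·0.1469 − 145·0.1314 = 19.7621 − 19.0530 = 0.7091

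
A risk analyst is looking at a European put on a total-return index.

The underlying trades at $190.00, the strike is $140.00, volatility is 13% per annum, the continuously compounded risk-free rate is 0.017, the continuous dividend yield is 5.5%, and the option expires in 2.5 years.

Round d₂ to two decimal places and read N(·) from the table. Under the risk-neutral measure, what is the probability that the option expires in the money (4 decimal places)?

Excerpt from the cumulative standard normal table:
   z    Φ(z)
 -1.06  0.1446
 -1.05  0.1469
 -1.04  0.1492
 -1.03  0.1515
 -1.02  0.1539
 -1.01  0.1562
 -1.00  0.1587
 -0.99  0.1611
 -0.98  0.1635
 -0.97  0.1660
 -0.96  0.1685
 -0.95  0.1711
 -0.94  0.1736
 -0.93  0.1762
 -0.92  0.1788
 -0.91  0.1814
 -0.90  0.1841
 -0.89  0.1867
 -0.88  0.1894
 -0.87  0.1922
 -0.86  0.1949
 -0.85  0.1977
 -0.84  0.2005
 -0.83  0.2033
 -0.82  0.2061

0.1788

σ√T = 0.13 × 1.5811 = 0.2055
d₁ = [ln(190/140) + (0.017 − 0.055 + 0.13²/2)·2.5] / 0.2055 = [0.3054 − 0.0739] / 0.2055 = 1.1263 which rounds to 1.13
d₂ = d₁ − σ√T = 1.1263 − 0.2055 = 0.9207 which rounds to 0.92
Risk-neutral Pr[S_T < K] = N(−d₂) = N(-0.92) = 0.1788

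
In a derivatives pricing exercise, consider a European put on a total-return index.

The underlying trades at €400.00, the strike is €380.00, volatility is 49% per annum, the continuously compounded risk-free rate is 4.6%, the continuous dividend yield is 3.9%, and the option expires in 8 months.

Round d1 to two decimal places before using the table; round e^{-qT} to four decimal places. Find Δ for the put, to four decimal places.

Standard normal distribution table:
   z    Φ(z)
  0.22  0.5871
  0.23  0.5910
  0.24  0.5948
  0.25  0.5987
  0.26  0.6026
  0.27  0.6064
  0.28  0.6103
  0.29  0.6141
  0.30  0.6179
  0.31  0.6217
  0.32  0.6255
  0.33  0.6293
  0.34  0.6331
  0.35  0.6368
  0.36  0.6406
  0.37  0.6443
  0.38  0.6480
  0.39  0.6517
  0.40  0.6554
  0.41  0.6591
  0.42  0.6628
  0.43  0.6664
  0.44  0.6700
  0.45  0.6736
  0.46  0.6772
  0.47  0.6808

-0.3575

T = 0.6667;  σ√T = 0.4001
d₁ = [ln(400/380) + (0.046 − 0.039 + 0.49²/2)·0.6667] / 0.4001 = [0.0513 + 0.0847] / 0.4001 = 0.3399 ≈ 0.34
N(d₁) = N(0.34) = 0.6331
Δ_put = exp(−qT)·(N(d₁) − 1) = 0.9743·(0.6331 − 1) = -0.3575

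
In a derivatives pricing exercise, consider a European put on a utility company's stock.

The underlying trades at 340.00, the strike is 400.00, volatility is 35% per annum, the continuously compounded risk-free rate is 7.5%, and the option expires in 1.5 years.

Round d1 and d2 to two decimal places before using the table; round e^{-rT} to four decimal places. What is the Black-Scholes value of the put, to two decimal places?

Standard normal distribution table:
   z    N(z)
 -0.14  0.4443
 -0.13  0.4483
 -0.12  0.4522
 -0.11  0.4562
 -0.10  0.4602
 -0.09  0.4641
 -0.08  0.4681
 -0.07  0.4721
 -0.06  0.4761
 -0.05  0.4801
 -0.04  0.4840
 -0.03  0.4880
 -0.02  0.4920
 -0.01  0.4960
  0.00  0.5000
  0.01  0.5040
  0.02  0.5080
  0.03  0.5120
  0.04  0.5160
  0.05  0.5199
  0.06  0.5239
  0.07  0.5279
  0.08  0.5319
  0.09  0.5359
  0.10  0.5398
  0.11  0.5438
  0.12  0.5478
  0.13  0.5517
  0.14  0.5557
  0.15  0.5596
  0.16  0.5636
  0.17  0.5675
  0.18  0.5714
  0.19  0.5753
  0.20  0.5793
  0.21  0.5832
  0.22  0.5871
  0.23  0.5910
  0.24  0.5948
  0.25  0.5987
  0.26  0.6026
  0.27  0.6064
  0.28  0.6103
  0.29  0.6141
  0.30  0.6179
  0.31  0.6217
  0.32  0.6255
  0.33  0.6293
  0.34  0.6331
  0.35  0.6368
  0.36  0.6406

68.47

σ√T = 0.35 × 1.2247 = 0.4287
ln(S/K) + (r + σ²/2)T = ln(340/400) + (0.075 + 0.35²/2)·1.5 = -0.1625 + 0.2044 = 0.0419
d₁ = 0.0419 / 0.4287 = 0.0976 ⇒ 0.10
d₂ = d₁ − σ√T = 0.0976 − 0.4287 = -0.3310 ⇒ -0.33
exp(−rT) = exp(−0.075·1.5) = 0.8936
N(−d₂) = N(0.33) = 0.6293;  N(−d₁) = N(-0.10) = 0.4602
P = 400·0.8936·0.6293 − 340·0.4602 = 224.9370 − 156.4680 = 68.4690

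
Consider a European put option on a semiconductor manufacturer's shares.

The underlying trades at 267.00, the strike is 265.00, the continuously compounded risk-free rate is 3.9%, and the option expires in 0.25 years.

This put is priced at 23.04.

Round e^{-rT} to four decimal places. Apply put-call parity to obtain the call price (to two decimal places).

27.61

exp(−rT) = exp(−0.039·0.25) = 0.9903
Put-call parity: C − P = S − K·e^(−rT) = 267 − 265·0.9903 = 267 − 262.4295 = 4.5705
C = P + (C − P) = 23.04 + (4.5705) = 27.6105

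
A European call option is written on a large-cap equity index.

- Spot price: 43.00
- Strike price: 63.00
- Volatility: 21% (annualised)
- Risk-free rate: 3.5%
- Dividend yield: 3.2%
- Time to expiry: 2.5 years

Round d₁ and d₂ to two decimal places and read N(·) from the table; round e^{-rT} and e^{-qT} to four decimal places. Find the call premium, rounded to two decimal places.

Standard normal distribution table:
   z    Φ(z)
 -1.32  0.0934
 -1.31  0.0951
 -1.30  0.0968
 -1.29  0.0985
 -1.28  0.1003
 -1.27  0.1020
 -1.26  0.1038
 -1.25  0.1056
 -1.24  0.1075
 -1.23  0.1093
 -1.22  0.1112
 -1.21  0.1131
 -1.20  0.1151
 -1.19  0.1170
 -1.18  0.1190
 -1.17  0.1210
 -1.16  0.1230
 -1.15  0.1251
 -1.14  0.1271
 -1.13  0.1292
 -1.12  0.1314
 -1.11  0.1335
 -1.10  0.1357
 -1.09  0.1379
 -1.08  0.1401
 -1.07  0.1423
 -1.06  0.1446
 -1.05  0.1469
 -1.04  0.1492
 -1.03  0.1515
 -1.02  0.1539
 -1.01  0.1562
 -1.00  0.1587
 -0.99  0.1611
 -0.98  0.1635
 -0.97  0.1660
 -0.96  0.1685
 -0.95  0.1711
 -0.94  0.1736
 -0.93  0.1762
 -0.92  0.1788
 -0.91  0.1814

σ√T = 0.21·√2.5 = 0.3320
ln(S/K) + (r − q + σ²/2)T = ln(43/63) + (0.035 − 0.032 + 0.21²/2)·2.5 = -0.3819 + 0.0626 = -0.3193
d₁ = -0.3193 / 0.3320 = -0.9617 which rounds to -0.96
d₂ = d₁ − σ√T = -0.9617 − 0.3320 = -1.2937 which rounds to -1.29
e^(−qT) = e^(−0.032·2.5) = 0.9231;  e^(−rT) = e^(−0.035·2.5) = 0.9162
C = 43·0.9231·N(-0.96) − 63·0.9162·N(-1.29) = 43·0.9231·0.1685 − 63·0.9162·0.0985 = 6.6883 − 5.6855 = 1.0028

1.00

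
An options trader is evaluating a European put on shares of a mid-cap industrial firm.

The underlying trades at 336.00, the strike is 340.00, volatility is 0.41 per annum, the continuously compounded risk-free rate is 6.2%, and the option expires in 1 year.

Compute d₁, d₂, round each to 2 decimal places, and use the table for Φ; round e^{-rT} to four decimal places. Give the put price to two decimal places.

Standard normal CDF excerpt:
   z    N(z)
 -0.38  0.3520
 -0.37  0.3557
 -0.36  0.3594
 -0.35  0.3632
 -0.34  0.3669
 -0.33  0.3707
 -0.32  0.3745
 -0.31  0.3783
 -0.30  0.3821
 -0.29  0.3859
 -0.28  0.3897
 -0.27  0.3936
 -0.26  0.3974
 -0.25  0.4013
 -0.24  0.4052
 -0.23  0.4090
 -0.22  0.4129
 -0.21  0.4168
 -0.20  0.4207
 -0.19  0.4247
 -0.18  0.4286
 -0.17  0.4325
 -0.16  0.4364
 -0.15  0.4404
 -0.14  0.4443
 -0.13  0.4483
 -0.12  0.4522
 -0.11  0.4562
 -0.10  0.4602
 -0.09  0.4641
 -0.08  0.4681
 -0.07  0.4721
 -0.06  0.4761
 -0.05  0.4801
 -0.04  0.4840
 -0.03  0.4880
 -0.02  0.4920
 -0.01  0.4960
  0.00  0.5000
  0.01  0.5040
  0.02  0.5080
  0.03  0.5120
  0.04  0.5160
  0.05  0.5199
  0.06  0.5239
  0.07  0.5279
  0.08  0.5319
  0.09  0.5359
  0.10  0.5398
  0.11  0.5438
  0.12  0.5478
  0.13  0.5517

45.42

T = 1;  σ√T = 0.4100
d₁ = [ln(336/340) + (0.062 + 0.41²/2)·1] / 0.4100 = [-0.0118 + 0.1460] / 0.4100 = 0.3274 ⇒ 0.33
d₂ = d₁ − σ√T = 0.3274 − 0.4100 = -0.0826 ⇒ -0.08
exp(−rT) = exp(−0.062·1) = 0.9399
N(−d₂) = N(0.08) = 0.5319;  N(−d₁) = N(-0.33) = 0.3707
P = 340·0.9399·0.5319 − 336·0.3707 = 169.9772 − 124.5552 = 45.4220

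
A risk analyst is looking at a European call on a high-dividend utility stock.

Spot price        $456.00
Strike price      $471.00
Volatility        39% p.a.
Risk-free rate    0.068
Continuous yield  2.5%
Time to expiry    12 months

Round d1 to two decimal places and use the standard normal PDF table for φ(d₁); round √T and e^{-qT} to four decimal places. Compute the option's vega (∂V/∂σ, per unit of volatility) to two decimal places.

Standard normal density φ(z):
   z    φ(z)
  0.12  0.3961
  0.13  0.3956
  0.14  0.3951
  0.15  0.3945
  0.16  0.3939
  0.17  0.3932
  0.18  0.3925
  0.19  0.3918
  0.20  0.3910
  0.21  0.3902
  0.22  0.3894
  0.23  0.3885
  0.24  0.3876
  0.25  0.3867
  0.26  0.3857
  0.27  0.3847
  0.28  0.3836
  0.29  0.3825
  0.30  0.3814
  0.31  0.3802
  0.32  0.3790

T = 1;  σ√T = 0.3900
d₁ = [ln(456/471) + (0.068 − 0.025 + ½·0.39²)·1] / (σ√T) = (-0.0324 + 0.1191) / 0.3900 = 0.2223 ≈ 0.22
√T = √1 = 1.0000
φ(d₁) = φ(0.22) = 0.3894
exp(−qT) = exp(−0.025·1) = 0.9753
vega = S·exp(−qT)·φ(d₁)·√T = 456·0.9753·0.3894·1.0000 = 173.1805

173.18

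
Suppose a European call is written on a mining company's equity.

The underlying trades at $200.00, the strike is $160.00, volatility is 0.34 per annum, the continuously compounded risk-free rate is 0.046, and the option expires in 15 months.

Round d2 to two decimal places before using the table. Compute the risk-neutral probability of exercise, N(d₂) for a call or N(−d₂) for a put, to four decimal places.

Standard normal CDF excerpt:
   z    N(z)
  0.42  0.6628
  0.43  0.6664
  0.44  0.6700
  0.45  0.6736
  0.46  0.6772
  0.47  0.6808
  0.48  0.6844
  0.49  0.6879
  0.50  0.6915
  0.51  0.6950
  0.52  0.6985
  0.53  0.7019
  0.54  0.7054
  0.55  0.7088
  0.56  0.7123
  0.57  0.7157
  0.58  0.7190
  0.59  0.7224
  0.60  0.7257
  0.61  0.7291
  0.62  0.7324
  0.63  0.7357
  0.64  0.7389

σ√T = 0.34·√1.25 = 0.3801
d₁ = [ln(200/160) + (0.046 + 0.34²/2)·1.25] / 0.3801 = [0.2231 + 0.1298] / 0.3801 = 0.9283 which rounds to 0.93
d₂ = d₁ − σ√T = 0.9283 − 0.3801 = 0.5482 which rounds to 0.55
Risk-neutral Pr[S_T > K] = N(d₂) = N(0.55) = 0.7088

0.7088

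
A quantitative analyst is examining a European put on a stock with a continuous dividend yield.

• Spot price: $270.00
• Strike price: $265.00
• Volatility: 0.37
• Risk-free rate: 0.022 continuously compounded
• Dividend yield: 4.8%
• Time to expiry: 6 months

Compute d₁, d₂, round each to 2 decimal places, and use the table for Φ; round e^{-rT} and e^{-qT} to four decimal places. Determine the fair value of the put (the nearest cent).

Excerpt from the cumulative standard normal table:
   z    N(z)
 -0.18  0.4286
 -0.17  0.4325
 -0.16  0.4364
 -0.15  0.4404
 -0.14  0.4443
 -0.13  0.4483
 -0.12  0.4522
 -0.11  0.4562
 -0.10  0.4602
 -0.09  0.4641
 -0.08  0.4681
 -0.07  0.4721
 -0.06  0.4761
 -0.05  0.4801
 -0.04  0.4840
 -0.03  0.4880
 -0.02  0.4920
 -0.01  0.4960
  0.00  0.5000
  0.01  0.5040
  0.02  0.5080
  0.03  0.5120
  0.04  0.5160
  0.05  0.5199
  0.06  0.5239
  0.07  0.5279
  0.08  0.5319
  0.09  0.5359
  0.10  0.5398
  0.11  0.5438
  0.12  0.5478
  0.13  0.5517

$26.45

σ√T = 0.37 × 0.7071 = 0.2616
d₁ = [ln(270/265) + (0.022 − 0.048 + 0.37²/2)·0.5] / 0.2616 = [0.0187 + 0.0212] / 0.2616 = 0.1526 ≈ 0.15
d₂ = d₁ − σ√T = 0.1526 − 0.2616 = -0.1091 ≈ -0.11
e^(−qT) = e^(−0.048·0.5) = 0.9763;  e^(−rT) = e^(−0.022·0.5) = 0.9891
N(−d₂) = N(0.11) = 0.5438;  N(−d₁) = N(-0.15) = 0.4404
P = 265·0.9891·0.5438 − 270·0.9763·0.4404 = 142.5362 − 116.0899 = 26.4464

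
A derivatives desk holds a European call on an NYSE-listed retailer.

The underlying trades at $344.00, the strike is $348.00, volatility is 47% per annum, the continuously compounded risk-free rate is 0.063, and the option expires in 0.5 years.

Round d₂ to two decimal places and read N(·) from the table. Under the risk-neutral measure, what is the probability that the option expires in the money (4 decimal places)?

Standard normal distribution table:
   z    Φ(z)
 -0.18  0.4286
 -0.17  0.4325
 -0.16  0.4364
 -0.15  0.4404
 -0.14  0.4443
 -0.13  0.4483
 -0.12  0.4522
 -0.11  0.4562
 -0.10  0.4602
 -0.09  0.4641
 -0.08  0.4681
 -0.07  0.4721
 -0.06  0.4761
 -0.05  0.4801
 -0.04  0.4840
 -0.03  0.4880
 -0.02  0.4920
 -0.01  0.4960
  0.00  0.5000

σ√T = 0.47 × 0.7071 = 0.3323
ln(S/K) + (r + σ²/2)T = ln(344/348) + (0.063 + 0.47²/2)·0.5 = -0.0116 + 0.0867 = 0.0752
d₁ = 0.0752 / 0.3323 = 0.2262 → 0.23
d₂ = d₁ − σ√T = 0.2262 − 0.3323 = -0.1062 → -0.11
Risk-neutral Pr[S_T > K] = N(d₂) = N(-0.11) = 0.4562

0.4562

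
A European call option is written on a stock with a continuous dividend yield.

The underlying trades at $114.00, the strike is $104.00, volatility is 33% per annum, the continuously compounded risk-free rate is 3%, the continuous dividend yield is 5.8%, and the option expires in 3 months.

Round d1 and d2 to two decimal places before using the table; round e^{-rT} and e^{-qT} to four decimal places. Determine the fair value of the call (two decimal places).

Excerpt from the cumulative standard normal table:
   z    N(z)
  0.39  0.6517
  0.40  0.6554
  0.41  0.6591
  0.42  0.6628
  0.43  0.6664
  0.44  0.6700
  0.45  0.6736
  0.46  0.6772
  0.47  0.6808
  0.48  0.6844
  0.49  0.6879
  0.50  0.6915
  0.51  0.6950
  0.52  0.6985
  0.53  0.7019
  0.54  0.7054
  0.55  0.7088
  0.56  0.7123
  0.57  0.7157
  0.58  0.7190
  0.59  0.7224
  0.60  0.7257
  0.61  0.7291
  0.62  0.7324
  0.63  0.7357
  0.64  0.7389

σ√T = 0.33·√0.25 = 0.1650
d₁ = [ln(114/104) + (0.03 − 0.058 + ½·0.33²)·0.25] / (σ√T) = (0.0918 + 0.0066) / 0.1650 = 0.5965 ⇒ 0.60
d₂ = 0.5965 − 0.1650 = 0.4315 ⇒ 0.43
e^(−qT) = e^(−0.058·0.25) = 0.9856;  e^(−rT) = e^(−0.03·0.25) = 0.9925
N(d₁) = N(0.60) = 0.7257;  N(d₂) = N(0.43) = 0.6664
C = 114·0.9856·0.7257 − 104·0.9925·0.6664 = 81.5385 − 68.7858 = 12.7527

$12.75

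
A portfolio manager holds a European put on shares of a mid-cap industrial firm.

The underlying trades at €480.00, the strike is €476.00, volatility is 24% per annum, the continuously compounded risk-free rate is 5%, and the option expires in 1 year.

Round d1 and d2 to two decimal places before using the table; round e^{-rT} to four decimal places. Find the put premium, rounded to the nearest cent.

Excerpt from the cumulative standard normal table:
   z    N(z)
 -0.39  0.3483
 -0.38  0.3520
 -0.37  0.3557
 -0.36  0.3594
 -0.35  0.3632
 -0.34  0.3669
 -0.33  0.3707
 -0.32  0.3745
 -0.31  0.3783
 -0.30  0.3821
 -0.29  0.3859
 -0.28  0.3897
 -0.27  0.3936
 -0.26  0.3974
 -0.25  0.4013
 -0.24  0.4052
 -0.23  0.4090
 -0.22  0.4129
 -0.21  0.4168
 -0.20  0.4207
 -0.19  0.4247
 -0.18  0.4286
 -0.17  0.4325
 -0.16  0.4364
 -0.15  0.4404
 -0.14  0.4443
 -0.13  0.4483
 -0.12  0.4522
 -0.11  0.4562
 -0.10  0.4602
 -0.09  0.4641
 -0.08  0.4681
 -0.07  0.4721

€32.23

T = 1;  σ√T = 0.2400
d₁ = [ln(480/476) + (0.05 + 0.24²/2)·1] / 0.2400 = [0.0084 + 0.0788] / 0.2400 = 0.3632 ⇒ 0.36
d₂ = d₁ − σ√T = 0.3632 − 0.2400 = 0.1232 ⇒ 0.12
exp(−rT) = exp(−0.05·1) = 0.9512
N(−d₂) = N(-0.12) = 0.4522;  N(−d₁) = N(-0.36) = 0.3594
P = 476·0.9512·0.4522 − 480·0.3594 = 204.7431 − 172.5120 = 32.2311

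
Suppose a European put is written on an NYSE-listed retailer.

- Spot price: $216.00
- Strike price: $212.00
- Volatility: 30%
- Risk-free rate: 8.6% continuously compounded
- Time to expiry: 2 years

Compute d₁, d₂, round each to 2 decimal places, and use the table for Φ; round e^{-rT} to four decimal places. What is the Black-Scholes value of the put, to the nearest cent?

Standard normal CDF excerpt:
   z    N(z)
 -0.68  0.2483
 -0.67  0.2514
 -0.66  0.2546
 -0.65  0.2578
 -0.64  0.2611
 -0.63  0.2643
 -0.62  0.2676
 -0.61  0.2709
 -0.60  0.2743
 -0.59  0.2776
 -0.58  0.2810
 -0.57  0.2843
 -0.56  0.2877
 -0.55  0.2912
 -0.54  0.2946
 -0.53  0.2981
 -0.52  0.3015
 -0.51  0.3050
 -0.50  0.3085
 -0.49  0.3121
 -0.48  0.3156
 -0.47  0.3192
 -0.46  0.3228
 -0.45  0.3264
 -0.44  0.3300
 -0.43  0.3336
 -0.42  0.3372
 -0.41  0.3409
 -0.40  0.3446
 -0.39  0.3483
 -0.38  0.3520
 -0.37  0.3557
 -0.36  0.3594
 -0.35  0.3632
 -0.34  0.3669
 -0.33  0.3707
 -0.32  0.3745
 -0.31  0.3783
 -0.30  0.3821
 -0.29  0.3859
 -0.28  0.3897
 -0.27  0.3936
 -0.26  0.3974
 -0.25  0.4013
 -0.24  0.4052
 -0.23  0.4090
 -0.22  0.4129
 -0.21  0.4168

σ√T = 0.3·√2 = 0.4243
ln(S/K) + (r + σ²/2)T = ln(216/212) + (0.086 + 0.3²/2)·2 = 0.0187 + 0.2620 = 0.2807
d₁ = 0.2807 / 0.4243 = 0.6616 which rounds to 0.66
d₂ = d₁ − σ√T = 0.6616 − 0.4243 = 0.2373 which rounds to 0.24
exp(−rT) = exp(−0.086·2) = 0.8420
N(−d₂) = N(-0.24) = 0.4052;  N(−d₁) = N(-0.66) = 0.2546
P = 212·0.8420·0.4052 − 216·0.2546 = 72.3298 − 54.9936 = 17.3362

$17.34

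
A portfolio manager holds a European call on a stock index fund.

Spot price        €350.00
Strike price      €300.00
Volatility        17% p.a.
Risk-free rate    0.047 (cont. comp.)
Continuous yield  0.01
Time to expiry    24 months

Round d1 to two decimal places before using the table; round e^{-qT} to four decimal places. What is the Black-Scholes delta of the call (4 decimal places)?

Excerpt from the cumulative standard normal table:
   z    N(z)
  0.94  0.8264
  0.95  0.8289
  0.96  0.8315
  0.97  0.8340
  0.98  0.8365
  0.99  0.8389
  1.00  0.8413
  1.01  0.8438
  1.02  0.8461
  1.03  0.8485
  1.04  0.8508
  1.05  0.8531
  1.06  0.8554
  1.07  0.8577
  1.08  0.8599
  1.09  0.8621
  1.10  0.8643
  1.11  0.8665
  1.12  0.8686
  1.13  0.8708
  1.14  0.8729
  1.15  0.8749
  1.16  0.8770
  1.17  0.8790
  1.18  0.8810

0.8407

σ√T = 0.17 × 1.4142 = 0.2404
d₁ = [ln(350/300) + (0.047 − 0.01 + 0.17²/2)·2] / 0.2404 = [0.1542 + 0.1029] / 0.2404 = 1.0692 ≈ 1.07
N(d₁) = N(1.07) = 0.8577
Δ_call = e^(−qT)·N(d₁) = 0.9802·0.8577 = 0.8407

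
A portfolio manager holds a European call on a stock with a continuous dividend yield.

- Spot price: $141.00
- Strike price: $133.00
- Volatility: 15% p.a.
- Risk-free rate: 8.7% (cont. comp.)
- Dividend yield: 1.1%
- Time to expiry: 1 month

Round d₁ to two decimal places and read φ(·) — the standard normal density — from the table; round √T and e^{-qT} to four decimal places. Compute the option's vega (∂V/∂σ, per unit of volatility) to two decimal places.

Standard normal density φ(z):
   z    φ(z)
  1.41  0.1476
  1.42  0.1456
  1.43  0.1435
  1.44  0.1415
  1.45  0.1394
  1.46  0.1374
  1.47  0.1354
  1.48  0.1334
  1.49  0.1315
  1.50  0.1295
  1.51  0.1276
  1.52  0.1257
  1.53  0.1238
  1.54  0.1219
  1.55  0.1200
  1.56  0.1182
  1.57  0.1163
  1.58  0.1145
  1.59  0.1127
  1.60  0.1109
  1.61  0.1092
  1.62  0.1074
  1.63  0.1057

σ√T = 0.15·√0.08333 = 0.0433
d₁ = [ln(141/133) + (0.087 − 0.011 + ½·0.15²)·0.08333] / (σ√T) = (0.0584 + 0.0073) / 0.0433 = 1.5169 ≈ 1.52
√T = √0.08333 = 0.2887
φ(d₁) = φ(1.52) = 0.1257
e^(−qT) = e^(−0.011·0.08333) = 0.9991
vega = S·e^(−qT)·φ(d₁)·√T = 141·0.9991·0.1257·0.2887 = 5.1122
(Call and put vega coincide under Black-Scholes.)

5.11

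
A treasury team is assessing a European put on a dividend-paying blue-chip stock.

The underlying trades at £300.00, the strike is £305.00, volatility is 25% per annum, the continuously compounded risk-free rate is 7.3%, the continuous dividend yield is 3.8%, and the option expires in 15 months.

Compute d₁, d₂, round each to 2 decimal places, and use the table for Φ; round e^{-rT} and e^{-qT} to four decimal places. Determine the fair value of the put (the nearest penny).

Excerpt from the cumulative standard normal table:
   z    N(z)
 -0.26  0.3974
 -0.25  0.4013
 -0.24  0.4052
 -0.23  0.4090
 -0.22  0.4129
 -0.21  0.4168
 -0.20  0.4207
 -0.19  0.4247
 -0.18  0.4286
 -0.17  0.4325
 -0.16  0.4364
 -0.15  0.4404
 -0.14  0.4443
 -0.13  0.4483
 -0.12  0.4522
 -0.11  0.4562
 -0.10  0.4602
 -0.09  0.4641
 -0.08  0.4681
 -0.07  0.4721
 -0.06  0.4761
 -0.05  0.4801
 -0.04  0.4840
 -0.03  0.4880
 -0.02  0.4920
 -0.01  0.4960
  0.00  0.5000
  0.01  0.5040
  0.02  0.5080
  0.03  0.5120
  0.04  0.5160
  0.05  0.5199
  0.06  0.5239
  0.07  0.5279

σ√T = 0.25·√1.25 = 0.2795
d₁ = [ln(300/305) + (0.073 − 0.038 + 0.25²/2)·1.25] / 0.2795 = [-0.0165 + 0.0828] / 0.2795 = 0.2371 → 0.24
d₂ = d₁ − σ√T = 0.2371 − 0.2795 = -0.0424 → -0.04
exp(−qT) = exp(−0.038·1.25) = 0.9536;  exp(−rT) = exp(−0.073·1.25) = 0.9128
N(−d₂) = N(0.04) = 0.5160;  N(−d₁) = N(-0.24) = 0.4052
P = 305·0.9128·0.5160 − 300·0.9536·0.4052 = 143.6565 − 115.9196 = 27.7368

£27.74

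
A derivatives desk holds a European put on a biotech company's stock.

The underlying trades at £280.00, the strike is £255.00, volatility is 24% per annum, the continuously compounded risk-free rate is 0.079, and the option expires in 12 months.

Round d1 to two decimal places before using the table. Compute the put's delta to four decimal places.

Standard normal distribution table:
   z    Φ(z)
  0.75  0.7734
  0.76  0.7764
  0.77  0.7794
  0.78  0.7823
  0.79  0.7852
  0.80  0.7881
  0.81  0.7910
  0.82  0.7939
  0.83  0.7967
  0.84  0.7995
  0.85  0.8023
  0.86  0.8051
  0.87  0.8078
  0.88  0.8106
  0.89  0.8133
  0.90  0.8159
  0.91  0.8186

-0.2005

σ√T = 0.24·√1 = 0.2400
d₁ = [ln(280/255) + (0.079 + ½·0.24²)·1] / (σ√T) = (0.0935 + 0.1078) / 0.2400 = 0.8389 which rounds to 0.84
N(d₁) = N(0.84) = 0.7995
Δ_put = N(d₁) − 1 = 0.7995 − 1 = -0.2005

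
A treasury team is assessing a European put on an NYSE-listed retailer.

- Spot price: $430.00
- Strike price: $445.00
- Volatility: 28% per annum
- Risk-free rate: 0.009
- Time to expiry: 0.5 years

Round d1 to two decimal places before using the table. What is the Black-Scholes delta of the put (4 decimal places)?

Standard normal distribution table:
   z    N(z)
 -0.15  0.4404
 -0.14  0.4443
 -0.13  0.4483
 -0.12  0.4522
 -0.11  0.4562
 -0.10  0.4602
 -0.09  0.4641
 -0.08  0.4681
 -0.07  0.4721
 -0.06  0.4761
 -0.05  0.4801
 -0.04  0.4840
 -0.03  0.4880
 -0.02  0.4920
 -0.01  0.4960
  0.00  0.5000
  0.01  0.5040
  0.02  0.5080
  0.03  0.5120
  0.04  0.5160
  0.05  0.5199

σ√T = 0.28·√0.5 = 0.1980
ln(S/K) + (r + σ²/2)T = ln(430/445) + (0.009 + 0.28²/2)·0.5 = -0.0343 + 0.0241 = -0.0102
d₁ = -0.0102 / 0.1980 = -0.0515 ⇒ -0.05
N(d₁) = N(-0.05) = 0.4801
Δ_put = N(d₁) − 1 = 0.4801 − 1 = -0.5199

-0.5199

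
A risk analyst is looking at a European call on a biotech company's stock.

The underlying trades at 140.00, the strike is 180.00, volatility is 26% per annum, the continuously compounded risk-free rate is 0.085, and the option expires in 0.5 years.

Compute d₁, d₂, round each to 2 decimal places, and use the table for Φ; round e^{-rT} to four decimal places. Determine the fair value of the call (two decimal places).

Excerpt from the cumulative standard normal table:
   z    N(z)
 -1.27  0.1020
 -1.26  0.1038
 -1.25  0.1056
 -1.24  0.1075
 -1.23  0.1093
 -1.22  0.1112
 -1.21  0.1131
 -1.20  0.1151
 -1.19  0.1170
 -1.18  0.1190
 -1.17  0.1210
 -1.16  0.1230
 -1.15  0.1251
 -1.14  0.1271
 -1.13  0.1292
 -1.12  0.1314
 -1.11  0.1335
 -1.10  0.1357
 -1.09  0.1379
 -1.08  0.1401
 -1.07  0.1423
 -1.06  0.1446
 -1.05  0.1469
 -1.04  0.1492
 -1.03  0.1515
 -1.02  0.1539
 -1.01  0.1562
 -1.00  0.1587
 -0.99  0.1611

T = 0.5;  σ√T = 0.1838
d₁ = [ln(140/180) + (0.085 + 0.26²/2)·0.5] / 0.1838 = [-0.2513 + 0.0594] / 0.1838 = -1.0439 → -1.04
d₂ = d₁ − σ√T = -1.0439 − 0.1838 = -1.2277 → -1.23
e^(−rT) = e^(−0.085·0.5) = 0.9584
N(d₁) = N(-1.04) = 0.1492;  N(d₂) = N(-1.23) = 0.1093
C = 140·0.1492 − 180·0.9584·0.1093 = 20.8880 − 18.8556 = 2.0324

2.03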